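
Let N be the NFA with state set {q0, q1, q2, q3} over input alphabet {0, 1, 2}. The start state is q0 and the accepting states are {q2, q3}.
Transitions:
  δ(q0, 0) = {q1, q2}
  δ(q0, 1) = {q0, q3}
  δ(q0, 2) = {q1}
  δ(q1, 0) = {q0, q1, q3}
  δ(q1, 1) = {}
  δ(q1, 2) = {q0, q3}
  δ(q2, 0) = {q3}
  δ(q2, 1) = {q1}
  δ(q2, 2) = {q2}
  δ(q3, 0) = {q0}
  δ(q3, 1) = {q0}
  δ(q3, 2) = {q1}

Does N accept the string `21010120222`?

Start: {q0}
read 2: {q1}
read 1: {}
The reachable set is empty and stays empty for the remaining 9 symbols.
Reachable ∩ accepting = {} — empty.

rejected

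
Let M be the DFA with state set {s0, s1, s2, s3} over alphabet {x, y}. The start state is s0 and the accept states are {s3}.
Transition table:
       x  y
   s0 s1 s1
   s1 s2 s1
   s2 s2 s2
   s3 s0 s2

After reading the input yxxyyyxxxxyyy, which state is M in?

s2

s0 --y--> s1
s1 --x--> s2
s2 --x--> s2
s2 --y--> s2
s2 --y--> s2
s2 --y--> s2
s2 --x--> s2
s2 --x--> s2
s2 --x--> s2
s2 --x--> s2
s2 --y--> s2
s2 --y--> s2
s2 --y--> s2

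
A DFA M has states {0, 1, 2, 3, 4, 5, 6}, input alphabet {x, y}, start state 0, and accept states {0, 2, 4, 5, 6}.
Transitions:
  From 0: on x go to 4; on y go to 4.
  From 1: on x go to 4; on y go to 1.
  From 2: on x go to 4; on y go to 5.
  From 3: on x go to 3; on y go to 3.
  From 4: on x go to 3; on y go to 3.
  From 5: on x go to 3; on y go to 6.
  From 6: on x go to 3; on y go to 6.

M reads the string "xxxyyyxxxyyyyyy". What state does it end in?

0 --x--> 4
4 --x--> 3
3 --x--> 3
3 --y--> 3
3 --y--> 3
3 --y--> 3
3 --x--> 3
3 --x--> 3
3 --x--> 3
3 --y--> 3
3 --y--> 3
3 --y--> 3
3 --y--> 3
3 --y--> 3
3 --y--> 3

3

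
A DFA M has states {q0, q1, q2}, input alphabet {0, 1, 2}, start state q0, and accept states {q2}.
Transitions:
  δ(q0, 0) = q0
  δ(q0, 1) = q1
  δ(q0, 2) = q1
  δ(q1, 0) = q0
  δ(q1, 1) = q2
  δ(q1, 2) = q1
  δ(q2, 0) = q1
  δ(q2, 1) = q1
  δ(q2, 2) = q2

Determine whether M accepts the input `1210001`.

rejected

q0 --1--> q1
q1 --2--> q1
q1 --1--> q2
q2 --0--> q1
q1 --0--> q0
q0 --0--> q0
q0 --1--> q1
End in state q1, which is not an accepting state.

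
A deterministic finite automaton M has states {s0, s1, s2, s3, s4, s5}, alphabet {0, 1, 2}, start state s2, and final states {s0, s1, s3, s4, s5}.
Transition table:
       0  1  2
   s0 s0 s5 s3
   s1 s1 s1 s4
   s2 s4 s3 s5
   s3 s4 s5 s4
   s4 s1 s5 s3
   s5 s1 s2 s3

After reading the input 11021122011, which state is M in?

s2

s2 --1--> s3
s3 --1--> s5
s5 --0--> s1
s1 --2--> s4
s4 --1--> s5
s5 --1--> s2
s2 --2--> s5
s5 --2--> s3
s3 --0--> s4
s4 --1--> s5
s5 --1--> s2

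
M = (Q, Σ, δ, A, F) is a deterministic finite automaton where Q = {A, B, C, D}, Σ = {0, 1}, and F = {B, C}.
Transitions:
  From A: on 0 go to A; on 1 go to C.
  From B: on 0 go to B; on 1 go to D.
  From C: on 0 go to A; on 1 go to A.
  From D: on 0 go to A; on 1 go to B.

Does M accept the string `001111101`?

A --0--> A
A --0--> A
A --1--> C
C --1--> A
A --1--> C
C --1--> A
A --1--> C
C --0--> A
A --1--> C
End in state C, which is an accepting state.

accepted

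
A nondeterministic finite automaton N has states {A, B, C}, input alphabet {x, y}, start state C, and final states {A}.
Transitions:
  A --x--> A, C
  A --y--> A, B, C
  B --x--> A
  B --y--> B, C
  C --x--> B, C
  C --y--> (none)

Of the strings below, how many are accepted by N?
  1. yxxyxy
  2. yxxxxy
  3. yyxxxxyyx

yxxyxy: rejected
yxxxxy: rejected
yyxxxxyyx: rejected

0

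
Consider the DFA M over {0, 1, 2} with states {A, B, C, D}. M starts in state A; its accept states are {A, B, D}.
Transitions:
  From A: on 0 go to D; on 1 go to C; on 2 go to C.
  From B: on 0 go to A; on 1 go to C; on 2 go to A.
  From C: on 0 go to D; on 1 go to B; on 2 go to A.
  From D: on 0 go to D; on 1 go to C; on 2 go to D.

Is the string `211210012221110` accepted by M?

A --2--> C
C --1--> B
B --1--> C
C --2--> A
A --1--> C
C --0--> D
D --0--> D
D --1--> C
C --2--> A
A --2--> C
C --2--> A
A --1--> C
C --1--> B
B --1--> C
C --0--> D
End in state D, which is an accepting state.

accepted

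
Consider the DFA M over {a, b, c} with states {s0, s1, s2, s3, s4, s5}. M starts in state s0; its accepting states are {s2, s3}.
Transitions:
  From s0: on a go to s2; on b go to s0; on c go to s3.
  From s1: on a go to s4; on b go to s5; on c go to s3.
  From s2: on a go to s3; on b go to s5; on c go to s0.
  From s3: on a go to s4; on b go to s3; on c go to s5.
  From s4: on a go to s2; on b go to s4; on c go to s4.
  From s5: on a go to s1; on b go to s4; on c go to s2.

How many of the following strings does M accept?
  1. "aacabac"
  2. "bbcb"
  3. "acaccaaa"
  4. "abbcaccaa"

4

"aacabac": accepted
"bbcb": accepted
"acaccaaa": accepted
"abbcaccaa": accepted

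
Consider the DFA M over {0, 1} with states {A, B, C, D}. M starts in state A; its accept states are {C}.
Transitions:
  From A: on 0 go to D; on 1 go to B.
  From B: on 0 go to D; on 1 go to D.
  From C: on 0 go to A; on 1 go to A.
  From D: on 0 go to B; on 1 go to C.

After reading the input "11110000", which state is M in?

B

A --1--> B
B --1--> D
D --1--> C
C --1--> A
A --0--> D
D --0--> B
B --0--> D
D --0--> B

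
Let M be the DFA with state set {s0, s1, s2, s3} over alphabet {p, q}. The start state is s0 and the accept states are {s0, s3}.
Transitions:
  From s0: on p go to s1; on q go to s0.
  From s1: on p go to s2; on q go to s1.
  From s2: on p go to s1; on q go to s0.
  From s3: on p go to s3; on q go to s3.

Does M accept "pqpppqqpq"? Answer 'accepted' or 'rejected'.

rejected

s0 --p--> s1
s1 --q--> s1
s1 --p--> s2
s2 --p--> s1
s1 --p--> s2
s2 --q--> s0
s0 --q--> s0
s0 --p--> s1
s1 --q--> s1
End in state s1, which is not an accepting state.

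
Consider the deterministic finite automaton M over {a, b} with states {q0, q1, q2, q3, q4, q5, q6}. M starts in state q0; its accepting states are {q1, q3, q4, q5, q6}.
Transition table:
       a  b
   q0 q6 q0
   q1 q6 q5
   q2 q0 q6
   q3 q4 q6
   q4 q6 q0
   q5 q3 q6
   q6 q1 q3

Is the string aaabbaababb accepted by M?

q0 --a--> q6
q6 --a--> q1
q1 --a--> q6
q6 --b--> q3
q3 --b--> q6
q6 --a--> q1
q1 --a--> q6
q6 --b--> q3
q3 --a--> q4
q4 --b--> q0
q0 --b--> q0
End in state q0, which is not an accepting state.

rejected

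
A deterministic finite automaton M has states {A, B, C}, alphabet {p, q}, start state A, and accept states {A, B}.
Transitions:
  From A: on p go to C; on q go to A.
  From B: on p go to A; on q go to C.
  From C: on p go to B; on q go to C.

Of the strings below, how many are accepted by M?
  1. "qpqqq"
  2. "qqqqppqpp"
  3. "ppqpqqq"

"qpqqq": rejected
"qqqqppqpp": accepted
"ppqpqqq": rejected

1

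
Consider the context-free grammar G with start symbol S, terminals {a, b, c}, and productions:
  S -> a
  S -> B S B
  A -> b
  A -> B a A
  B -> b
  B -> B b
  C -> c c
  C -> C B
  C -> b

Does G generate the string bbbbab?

yes

S ⇒ BSB ⇒ BbSB ⇒ BbbSB ⇒ BbbbSB ⇒ bbbbSB ⇒ bbbbaB ⇒ bbbbab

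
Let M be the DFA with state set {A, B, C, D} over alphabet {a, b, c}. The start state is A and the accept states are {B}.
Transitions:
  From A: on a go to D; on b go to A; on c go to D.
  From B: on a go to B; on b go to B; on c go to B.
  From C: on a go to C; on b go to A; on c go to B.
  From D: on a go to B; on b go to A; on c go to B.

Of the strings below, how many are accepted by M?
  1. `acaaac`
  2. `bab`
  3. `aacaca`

`acaaac`: accepted
`bab`: rejected
`aacaca`: accepted

2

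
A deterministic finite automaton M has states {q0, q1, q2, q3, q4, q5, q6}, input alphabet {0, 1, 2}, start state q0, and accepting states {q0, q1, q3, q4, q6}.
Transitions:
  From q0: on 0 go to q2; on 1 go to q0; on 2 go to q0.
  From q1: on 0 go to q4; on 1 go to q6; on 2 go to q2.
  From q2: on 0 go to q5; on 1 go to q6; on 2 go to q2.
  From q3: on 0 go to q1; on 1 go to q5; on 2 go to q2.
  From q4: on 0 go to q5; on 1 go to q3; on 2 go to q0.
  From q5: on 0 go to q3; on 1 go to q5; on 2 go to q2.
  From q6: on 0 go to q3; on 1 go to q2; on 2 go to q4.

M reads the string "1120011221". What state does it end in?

q0 --1--> q0
q0 --1--> q0
q0 --2--> q0
q0 --0--> q2
q2 --0--> q5
q5 --1--> q5
q5 --1--> q5
q5 --2--> q2
q2 --2--> q2
q2 --1--> q6

q6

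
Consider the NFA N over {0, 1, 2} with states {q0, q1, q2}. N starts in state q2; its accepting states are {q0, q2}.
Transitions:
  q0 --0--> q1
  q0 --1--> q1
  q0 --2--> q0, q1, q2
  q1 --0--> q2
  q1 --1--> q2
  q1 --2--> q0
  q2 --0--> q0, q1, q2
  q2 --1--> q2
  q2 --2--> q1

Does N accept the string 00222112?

Start: {q2}
read 0: {q0, q1, q2}
read 0: {q0, q1, q2}
read 2: {q0, q1, q2}
read 2: {q0, q1, q2}
read 2: {q0, q1, q2}
read 1: {q1, q2}
read 1: {q2}
read 2: {q1}
Reachable ∩ accepting = {} — empty.

rejected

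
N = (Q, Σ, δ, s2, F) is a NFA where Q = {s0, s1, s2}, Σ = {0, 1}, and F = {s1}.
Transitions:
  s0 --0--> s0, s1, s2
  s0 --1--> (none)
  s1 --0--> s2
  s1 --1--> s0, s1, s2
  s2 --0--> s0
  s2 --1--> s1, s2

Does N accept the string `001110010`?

Start: {s2}
read 0: {s0}
read 0: {s0, s1, s2}
read 1: {s0, s1, s2}
read 1: {s0, s1, s2}
read 1: {s0, s1, s2}
read 0: {s0, s1, s2}
read 0: {s0, s1, s2}
read 1: {s0, s1, s2}
read 0: {s0, s1, s2}
Reachable ∩ accepting = {s1} — nonempty.

accepted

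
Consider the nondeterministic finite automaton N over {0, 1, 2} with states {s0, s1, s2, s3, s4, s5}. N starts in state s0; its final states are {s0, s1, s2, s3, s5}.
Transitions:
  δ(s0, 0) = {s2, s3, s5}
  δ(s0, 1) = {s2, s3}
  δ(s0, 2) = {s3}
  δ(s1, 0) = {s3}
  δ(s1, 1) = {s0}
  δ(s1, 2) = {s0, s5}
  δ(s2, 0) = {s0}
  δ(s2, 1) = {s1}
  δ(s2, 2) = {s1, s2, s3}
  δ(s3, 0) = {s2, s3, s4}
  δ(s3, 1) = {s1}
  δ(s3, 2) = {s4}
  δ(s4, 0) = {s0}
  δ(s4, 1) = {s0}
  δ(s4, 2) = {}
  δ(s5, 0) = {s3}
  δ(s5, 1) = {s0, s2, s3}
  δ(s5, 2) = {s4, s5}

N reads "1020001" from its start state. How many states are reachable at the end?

4

Start: {s0}
read 1: {s2, s3}
read 0: {s0, s2, s3, s4}
read 2: {s1, s2, s3, s4}
read 0: {s0, s2, s3, s4}
read 0: {s0, s2, s3, s4, s5}
read 0: {s0, s2, s3, s4, s5}
read 1: {s0, s1, s2, s3}
Final reachable set {s0, s1, s2, s3} has 4 states.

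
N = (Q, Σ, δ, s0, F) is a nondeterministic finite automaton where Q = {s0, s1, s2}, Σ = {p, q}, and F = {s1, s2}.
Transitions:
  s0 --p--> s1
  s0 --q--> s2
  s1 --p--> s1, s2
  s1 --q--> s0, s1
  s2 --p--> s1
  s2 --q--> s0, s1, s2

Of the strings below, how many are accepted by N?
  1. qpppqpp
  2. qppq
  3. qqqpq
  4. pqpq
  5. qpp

qpppqpp: accepted
qppq: accepted
qqqpq: accepted
pqpq: accepted
qpp: accepted

5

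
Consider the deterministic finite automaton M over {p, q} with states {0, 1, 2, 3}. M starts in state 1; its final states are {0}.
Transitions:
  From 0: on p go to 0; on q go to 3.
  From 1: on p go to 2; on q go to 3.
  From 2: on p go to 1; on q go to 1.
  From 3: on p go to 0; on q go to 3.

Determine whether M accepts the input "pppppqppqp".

accepted

1 --p--> 2
2 --p--> 1
1 --p--> 2
2 --p--> 1
1 --p--> 2
2 --q--> 1
1 --p--> 2
2 --p--> 1
1 --q--> 3
3 --p--> 0
End in state 0, which is an accepting state.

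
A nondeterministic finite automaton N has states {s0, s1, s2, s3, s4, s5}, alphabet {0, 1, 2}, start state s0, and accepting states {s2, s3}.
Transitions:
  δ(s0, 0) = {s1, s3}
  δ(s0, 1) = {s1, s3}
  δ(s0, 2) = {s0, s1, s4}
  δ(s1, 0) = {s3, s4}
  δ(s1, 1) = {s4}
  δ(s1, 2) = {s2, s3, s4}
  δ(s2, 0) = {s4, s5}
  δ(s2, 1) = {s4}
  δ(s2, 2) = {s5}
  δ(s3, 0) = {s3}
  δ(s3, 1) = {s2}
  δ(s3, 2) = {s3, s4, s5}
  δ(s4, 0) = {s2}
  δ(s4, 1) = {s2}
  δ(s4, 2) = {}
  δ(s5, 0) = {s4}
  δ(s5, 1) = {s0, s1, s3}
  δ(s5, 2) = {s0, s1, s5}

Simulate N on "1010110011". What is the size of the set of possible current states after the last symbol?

Start: {s0}
read 1: {s1, s3}
read 0: {s3, s4}
read 1: {s2}
read 0: {s4, s5}
read 1: {s0, s1, s2, s3}
read 1: {s1, s2, s3, s4}
read 0: {s2, s3, s4, s5}
read 0: {s2, s3, s4, s5}
read 1: {s0, s1, s2, s3, s4}
read 1: {s1, s2, s3, s4}
Final reachable set {s1, s2, s3, s4} has 4 states.

4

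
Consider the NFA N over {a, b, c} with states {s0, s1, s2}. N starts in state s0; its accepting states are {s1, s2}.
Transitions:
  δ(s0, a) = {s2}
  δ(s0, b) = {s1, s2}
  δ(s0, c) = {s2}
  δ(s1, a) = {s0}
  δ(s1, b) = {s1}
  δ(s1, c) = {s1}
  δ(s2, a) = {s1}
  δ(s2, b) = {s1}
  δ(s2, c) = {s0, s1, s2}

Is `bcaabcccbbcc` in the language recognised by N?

accepted

Start: {s0}
read b: {s1, s2}
read c: {s0, s1, s2}
read a: {s0, s1, s2}
read a: {s0, s1, s2}
read b: {s1, s2}
read c: {s0, s1, s2}
read c: {s0, s1, s2}
read c: {s0, s1, s2}
read b: {s1, s2}
read b: {s1}
read c: {s1}
read c: {s1}
Reachable ∩ accepting = {s1} — nonempty.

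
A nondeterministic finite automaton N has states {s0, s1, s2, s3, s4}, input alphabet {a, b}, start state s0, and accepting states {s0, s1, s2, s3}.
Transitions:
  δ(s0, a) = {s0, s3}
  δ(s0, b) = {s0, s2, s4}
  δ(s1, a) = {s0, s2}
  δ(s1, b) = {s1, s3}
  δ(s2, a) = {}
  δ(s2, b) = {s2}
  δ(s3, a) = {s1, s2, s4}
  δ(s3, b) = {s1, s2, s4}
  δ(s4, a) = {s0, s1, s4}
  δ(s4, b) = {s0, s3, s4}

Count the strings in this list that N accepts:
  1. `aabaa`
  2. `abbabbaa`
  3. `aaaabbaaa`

3

`aabaa`: accepted
`abbabbaa`: accepted
`aaaabbaaa`: accepted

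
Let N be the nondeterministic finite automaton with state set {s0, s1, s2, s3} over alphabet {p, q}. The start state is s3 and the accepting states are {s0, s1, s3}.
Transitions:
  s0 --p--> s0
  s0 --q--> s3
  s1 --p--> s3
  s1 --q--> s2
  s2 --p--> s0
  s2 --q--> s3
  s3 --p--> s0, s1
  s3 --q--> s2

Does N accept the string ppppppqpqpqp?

accepted

Start: {s3}
read p: {s0, s1}
read p: {s0, s3}
read p: {s0, s1}
read p: {s0, s3}
read p: {s0, s1}
read p: {s0, s3}
read q: {s2, s3}
read p: {s0, s1}
read q: {s2, s3}
read p: {s0, s1}
read q: {s2, s3}
read p: {s0, s1}
Reachable ∩ accepting = {s0, s1} — nonempty.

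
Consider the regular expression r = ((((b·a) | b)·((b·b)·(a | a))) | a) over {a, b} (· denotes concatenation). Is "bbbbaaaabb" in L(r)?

no

Neither (((b·a)|b)·((b·b)·(a|a))) nor a matches bbbbaaaabb.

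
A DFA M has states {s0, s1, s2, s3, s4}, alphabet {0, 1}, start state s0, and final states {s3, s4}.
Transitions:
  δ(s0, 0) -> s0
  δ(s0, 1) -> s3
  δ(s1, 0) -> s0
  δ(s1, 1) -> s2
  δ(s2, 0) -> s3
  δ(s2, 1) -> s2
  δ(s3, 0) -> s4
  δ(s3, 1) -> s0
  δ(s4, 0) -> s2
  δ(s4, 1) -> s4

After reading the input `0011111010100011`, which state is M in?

s2

s0 --0--> s0
s0 --0--> s0
s0 --1--> s3
s3 --1--> s0
s0 --1--> s3
s3 --1--> s0
s0 --1--> s3
s3 --0--> s4
s4 --1--> s4
s4 --0--> s2
s2 --1--> s2
s2 --0--> s3
s3 --0--> s4
s4 --0--> s2
s2 --1--> s2
s2 --1--> s2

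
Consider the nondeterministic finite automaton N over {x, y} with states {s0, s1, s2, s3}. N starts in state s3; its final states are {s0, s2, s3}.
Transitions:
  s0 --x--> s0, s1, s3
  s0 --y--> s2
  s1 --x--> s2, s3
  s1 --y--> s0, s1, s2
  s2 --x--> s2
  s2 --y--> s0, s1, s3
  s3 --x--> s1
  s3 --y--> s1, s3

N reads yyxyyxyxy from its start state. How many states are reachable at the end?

Start: {s3}
read y: {s1, s3}
read y: {s0, s1, s2, s3}
read x: {s0, s1, s2, s3}
read y: {s0, s1, s2, s3}
read y: {s0, s1, s2, s3}
read x: {s0, s1, s2, s3}
read y: {s0, s1, s2, s3}
read x: {s0, s1, s2, s3}
read y: {s0, s1, s2, s3}
Final reachable set {s0, s1, s2, s3} has 4 states.

4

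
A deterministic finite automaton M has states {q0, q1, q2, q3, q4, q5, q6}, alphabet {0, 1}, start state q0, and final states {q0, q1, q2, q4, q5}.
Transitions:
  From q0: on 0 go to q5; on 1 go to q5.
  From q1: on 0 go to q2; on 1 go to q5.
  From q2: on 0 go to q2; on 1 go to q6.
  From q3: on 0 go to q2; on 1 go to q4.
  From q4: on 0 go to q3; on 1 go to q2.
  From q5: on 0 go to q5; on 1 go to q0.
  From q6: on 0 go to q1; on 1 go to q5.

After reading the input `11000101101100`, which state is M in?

q0 --1--> q5
q5 --1--> q0
q0 --0--> q5
q5 --0--> q5
q5 --0--> q5
q5 --1--> q0
q0 --0--> q5
q5 --1--> q0
q0 --1--> q5
q5 --0--> q5
q5 --1--> q0
q0 --1--> q5
q5 --0--> q5
q5 --0--> q5

q5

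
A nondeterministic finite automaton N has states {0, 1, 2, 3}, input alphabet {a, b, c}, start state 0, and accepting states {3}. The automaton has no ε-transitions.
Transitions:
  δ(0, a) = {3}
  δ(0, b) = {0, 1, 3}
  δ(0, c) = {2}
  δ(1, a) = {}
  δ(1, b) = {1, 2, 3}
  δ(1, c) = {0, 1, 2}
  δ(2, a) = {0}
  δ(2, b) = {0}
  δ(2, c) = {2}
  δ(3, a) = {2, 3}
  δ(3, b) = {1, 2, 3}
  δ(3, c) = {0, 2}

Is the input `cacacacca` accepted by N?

Start: {0}
read c: {2}
read a: {0}
read c: {2}
read a: {0}
read c: {2}
read a: {0}
read c: {2}
read c: {2}
read a: {0}
Reachable ∩ accepting = {} — empty.

rejected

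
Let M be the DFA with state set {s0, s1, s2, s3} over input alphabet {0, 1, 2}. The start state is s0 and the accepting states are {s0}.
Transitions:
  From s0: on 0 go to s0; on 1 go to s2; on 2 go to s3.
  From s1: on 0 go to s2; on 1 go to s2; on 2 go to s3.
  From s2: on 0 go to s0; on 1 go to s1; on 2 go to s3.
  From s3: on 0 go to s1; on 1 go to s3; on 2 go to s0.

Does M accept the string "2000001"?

s0 --2--> s3
s3 --0--> s1
s1 --0--> s2
s2 --0--> s0
s0 --0--> s0
s0 --0--> s0
s0 --1--> s2
End in state s2, which is not an accepting state.

rejected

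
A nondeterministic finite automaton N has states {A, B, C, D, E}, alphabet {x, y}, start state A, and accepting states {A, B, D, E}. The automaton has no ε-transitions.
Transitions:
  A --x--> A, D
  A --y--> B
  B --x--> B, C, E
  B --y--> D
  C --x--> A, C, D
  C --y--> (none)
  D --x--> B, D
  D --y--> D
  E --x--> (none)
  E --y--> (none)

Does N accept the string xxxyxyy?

Start: {A}
read x: {A, D}
read x: {A, B, D}
read x: {A, B, C, D, E}
read y: {B, D}
read x: {B, C, D, E}
read y: {D}
read y: {D}
Reachable ∩ accepting = {D} — nonempty.

accepted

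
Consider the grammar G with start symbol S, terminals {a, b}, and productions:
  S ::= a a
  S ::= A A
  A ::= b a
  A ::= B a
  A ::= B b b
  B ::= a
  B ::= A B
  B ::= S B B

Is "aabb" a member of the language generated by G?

no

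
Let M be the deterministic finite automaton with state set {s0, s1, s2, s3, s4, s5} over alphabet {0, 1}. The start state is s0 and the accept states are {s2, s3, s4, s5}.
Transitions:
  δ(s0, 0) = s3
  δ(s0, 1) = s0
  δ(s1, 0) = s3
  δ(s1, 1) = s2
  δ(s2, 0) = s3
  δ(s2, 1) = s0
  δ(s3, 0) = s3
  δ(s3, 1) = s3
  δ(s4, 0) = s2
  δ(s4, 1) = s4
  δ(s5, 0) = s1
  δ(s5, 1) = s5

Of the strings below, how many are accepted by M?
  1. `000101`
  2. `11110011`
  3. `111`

`000101`: accepted
`11110011`: accepted
`111`: rejected

2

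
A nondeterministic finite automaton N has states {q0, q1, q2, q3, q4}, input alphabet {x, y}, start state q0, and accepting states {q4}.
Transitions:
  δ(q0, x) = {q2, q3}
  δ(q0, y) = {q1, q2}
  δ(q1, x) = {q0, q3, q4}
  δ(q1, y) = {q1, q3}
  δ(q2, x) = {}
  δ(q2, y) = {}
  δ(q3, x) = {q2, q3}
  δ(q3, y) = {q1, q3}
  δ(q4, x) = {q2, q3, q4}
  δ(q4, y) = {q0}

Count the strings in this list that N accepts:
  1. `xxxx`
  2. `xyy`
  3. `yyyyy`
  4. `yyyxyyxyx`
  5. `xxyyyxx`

`xxxx`: rejected
`xyy`: rejected
`yyyyy`: rejected
`yyyxyyxyx`: accepted
`xxyyyxx`: accepted

2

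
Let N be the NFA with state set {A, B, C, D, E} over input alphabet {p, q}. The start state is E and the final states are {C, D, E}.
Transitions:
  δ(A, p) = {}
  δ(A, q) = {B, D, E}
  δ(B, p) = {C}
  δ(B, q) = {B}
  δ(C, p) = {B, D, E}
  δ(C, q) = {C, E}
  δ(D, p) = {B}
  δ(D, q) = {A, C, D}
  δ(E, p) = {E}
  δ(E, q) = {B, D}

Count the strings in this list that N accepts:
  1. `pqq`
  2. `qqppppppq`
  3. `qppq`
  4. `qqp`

4

`pqq`: accepted
`qqppppppq`: accepted
`qppq`: accepted
`qqp`: accepted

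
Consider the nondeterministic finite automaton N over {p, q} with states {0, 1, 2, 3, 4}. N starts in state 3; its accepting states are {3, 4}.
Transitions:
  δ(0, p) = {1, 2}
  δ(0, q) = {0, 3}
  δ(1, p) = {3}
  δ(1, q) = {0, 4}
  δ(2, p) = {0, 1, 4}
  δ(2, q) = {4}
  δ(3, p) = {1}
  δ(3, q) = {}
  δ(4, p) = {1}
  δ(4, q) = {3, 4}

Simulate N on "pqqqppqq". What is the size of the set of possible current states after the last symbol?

3

Start: {3}
read p: {1}
read q: {0, 4}
read q: {0, 3, 4}
read q: {0, 3, 4}
read p: {1, 2}
read p: {0, 1, 3, 4}
read q: {0, 3, 4}
read q: {0, 3, 4}
Final reachable set {0, 3, 4} has 3 states.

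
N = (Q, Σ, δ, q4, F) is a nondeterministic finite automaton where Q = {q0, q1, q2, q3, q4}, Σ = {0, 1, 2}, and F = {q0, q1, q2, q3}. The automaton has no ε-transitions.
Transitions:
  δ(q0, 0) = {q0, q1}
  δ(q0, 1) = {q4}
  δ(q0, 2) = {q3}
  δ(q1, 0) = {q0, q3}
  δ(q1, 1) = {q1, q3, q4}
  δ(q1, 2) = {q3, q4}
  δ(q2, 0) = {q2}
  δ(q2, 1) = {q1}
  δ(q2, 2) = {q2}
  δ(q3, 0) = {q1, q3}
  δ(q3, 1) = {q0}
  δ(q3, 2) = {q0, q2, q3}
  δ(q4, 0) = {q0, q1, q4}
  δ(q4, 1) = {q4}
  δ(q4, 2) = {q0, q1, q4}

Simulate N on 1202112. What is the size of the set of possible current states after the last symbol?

5

Start: {q4}
read 1: {q4}
read 2: {q0, q1, q4}
read 0: {q0, q1, q3, q4}
read 2: {q0, q1, q2, q3, q4}
read 1: {q0, q1, q3, q4}
read 1: {q0, q1, q3, q4}
read 2: {q0, q1, q2, q3, q4}
Final reachable set {q0, q1, q2, q3, q4} has 5 states.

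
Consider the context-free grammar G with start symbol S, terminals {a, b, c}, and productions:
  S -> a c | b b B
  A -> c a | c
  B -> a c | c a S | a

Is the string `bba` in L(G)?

S ⇒ bbB ⇒ bba

yes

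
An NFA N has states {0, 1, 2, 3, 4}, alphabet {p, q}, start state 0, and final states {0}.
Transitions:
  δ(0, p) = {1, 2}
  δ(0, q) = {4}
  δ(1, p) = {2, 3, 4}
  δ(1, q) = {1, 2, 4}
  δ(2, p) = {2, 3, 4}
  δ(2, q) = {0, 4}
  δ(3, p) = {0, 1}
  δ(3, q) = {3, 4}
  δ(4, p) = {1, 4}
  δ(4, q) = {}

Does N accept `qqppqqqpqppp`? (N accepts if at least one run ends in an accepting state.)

Start: {0}
read q: {4}
read q: {}
The reachable set is empty and stays empty for the remaining 10 symbols.
Reachable ∩ accepting = {} — empty.

rejected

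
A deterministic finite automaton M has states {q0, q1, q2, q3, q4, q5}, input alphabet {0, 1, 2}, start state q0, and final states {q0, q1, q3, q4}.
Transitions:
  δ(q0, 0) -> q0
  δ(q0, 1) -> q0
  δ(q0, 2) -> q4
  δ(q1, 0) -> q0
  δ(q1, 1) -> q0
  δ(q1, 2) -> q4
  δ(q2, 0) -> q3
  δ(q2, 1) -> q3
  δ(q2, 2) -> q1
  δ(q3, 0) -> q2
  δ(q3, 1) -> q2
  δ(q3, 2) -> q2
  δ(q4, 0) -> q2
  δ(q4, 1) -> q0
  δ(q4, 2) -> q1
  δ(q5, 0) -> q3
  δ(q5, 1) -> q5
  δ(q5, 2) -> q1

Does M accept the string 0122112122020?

rejected

q0 --0--> q0
q0 --1--> q0
q0 --2--> q4
q4 --2--> q1
q1 --1--> q0
q0 --1--> q0
q0 --2--> q4
q4 --1--> q0
q0 --2--> q4
q4 --2--> q1
q1 --0--> q0
q0 --2--> q4
q4 --0--> q2
End in state q2, which is not an accepting state.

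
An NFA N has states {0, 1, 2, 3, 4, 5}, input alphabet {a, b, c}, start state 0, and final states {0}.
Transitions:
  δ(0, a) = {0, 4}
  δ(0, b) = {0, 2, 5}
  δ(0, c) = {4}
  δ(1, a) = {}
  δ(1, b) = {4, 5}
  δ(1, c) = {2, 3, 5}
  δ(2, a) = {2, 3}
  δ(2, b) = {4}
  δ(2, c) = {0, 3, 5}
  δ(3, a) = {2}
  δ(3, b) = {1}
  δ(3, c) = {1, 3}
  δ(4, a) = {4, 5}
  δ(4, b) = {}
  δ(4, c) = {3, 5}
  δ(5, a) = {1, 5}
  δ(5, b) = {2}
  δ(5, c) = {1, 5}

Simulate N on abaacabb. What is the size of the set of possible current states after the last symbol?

Start: {0}
read a: {0, 4}
read b: {0, 2, 5}
read a: {0, 1, 2, 3, 4, 5}
read a: {0, 1, 2, 3, 4, 5}
read c: {0, 1, 2, 3, 4, 5}
read a: {0, 1, 2, 3, 4, 5}
read b: {0, 1, 2, 4, 5}
read b: {0, 2, 4, 5}
Final reachable set {0, 2, 4, 5} has 4 states.

4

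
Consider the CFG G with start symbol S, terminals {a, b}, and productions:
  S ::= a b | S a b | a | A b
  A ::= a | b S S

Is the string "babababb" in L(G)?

yes

S ⇒ Ab ⇒ bSSb ⇒ bSabSb ⇒ bAbabSb ⇒ bababSb ⇒ bababAbb ⇒ babababb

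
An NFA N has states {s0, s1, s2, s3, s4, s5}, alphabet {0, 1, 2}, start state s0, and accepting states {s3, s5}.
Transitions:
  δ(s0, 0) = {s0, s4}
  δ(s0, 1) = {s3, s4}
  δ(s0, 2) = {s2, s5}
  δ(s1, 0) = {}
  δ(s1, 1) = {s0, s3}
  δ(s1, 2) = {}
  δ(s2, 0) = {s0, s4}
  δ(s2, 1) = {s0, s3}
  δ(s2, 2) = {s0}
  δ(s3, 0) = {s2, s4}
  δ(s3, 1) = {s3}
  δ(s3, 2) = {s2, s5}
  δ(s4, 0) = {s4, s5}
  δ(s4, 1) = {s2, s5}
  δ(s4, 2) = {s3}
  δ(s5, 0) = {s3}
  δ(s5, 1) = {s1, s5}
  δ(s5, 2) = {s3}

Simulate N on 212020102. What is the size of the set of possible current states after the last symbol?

4

Start: {s0}
read 2: {s2, s5}
read 1: {s0, s1, s3, s5}
read 2: {s2, s3, s5}
read 0: {s0, s2, s3, s4}
read 2: {s0, s2, s3, s5}
read 0: {s0, s2, s3, s4}
read 1: {s0, s2, s3, s4, s5}
read 0: {s0, s2, s3, s4, s5}
read 2: {s0, s2, s3, s5}
Final reachable set {s0, s2, s3, s5} has 4 states.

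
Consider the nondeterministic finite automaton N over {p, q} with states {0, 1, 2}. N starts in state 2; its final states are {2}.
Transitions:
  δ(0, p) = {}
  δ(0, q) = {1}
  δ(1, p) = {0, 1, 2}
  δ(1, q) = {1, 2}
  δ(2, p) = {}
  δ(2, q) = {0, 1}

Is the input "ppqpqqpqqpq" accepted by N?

rejected

Start: {2}
read p: {}
The reachable set is empty and stays empty for the remaining 10 symbols.
Reachable ∩ accepting = {} — empty.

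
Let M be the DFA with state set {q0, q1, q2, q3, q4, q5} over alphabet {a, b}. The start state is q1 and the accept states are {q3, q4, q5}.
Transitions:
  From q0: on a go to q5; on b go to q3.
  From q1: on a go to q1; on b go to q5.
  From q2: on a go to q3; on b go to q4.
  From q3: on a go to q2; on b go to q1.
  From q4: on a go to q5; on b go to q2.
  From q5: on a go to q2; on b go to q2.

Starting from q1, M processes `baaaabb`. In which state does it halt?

q1 --b--> q5
q5 --a--> q2
q2 --a--> q3
q3 --a--> q2
q2 --a--> q3
q3 --b--> q1
q1 --b--> q5

q5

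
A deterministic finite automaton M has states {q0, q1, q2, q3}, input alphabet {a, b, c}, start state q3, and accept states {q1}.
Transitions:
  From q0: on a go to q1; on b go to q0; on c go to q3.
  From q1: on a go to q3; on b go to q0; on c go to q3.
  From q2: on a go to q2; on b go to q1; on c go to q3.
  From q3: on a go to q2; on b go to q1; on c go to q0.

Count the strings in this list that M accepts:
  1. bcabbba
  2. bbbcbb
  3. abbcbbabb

bcabbba: accepted
bbbcbb: rejected
abbcbbabb: rejected

1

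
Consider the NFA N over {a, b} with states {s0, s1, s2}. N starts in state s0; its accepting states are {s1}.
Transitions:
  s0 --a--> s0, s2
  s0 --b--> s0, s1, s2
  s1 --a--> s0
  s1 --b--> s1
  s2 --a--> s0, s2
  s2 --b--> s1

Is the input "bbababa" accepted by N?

rejected

Start: {s0}
read b: {s0, s1, s2}
read b: {s0, s1, s2}
read a: {s0, s2}
read b: {s0, s1, s2}
read a: {s0, s2}
read b: {s0, s1, s2}
read a: {s0, s2}
Reachable ∩ accepting = {} — empty.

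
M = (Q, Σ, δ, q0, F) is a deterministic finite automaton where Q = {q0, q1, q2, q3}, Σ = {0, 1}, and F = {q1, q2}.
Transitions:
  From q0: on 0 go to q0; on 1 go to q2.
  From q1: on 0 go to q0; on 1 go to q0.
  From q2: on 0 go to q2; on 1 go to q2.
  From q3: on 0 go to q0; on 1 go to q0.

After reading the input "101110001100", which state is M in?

q0 --1--> q2
q2 --0--> q2
q2 --1--> q2
q2 --1--> q2
q2 --1--> q2
q2 --0--> q2
q2 --0--> q2
q2 --0--> q2
q2 --1--> q2
q2 --1--> q2
q2 --0--> q2
q2 --0--> q2

q2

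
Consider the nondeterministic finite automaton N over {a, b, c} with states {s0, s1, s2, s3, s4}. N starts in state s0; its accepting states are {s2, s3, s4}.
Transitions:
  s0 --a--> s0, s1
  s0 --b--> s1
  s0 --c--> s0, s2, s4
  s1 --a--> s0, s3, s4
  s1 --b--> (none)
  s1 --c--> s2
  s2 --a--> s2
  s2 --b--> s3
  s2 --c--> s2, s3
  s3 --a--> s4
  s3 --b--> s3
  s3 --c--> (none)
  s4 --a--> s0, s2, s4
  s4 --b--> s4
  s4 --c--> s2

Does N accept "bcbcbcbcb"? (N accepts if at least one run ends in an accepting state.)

rejected

Start: {s0}
read b: {s1}
read c: {s2}
read b: {s3}
read c: {}
The reachable set is empty and stays empty for the remaining 5 symbols.
Reachable ∩ accepting = {} — empty.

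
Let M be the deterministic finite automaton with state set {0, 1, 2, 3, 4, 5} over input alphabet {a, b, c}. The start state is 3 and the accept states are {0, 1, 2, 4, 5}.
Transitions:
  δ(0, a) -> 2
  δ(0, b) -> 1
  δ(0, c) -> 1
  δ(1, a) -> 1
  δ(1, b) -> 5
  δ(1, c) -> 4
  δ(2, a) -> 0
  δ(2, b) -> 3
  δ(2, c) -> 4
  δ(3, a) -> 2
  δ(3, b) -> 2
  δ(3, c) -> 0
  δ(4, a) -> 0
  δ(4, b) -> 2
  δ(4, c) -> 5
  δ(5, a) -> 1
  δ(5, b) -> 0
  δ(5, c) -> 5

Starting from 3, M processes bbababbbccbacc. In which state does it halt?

3 --b--> 2
2 --b--> 3
3 --a--> 2
2 --b--> 3
3 --a--> 2
2 --b--> 3
3 --b--> 2
2 --b--> 3
3 --c--> 0
0 --c--> 1
1 --b--> 5
5 --a--> 1
1 --c--> 4
4 --c--> 5

5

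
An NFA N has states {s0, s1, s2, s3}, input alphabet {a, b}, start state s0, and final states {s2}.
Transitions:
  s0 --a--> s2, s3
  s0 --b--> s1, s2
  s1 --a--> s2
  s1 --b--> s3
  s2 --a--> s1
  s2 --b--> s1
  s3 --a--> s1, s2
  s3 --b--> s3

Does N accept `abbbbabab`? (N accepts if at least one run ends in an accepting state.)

rejected

Start: {s0}
read a: {s2, s3}
read b: {s1, s3}
read b: {s3}
read b: {s3}
read b: {s3}
read a: {s1, s2}
read b: {s1, s3}
read a: {s1, s2}
read b: {s1, s3}
Reachable ∩ accepting = {} — empty.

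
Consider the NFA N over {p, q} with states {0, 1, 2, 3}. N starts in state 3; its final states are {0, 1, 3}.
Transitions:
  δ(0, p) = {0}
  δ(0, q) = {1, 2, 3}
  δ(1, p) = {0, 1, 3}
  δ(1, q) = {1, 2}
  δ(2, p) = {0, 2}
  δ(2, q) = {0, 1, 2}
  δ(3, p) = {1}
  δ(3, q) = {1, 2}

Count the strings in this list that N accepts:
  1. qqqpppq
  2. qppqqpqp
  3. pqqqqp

3

qqqpppq: accepted
qppqqpqp: accepted
pqqqqp: accepted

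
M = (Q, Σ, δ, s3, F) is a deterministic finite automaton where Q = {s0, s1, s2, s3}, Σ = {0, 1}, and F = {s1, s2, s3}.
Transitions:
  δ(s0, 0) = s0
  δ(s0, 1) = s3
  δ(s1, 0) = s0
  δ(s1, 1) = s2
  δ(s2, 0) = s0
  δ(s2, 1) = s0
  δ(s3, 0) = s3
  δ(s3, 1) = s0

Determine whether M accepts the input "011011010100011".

s3 --0--> s3
s3 --1--> s0
s0 --1--> s3
s3 --0--> s3
s3 --1--> s0
s0 --1--> s3
s3 --0--> s3
s3 --1--> s0
s0 --0--> s0
s0 --1--> s3
s3 --0--> s3
s3 --0--> s3
s3 --0--> s3
s3 --1--> s0
s0 --1--> s3
End in state s3, which is an accepting state.

accepted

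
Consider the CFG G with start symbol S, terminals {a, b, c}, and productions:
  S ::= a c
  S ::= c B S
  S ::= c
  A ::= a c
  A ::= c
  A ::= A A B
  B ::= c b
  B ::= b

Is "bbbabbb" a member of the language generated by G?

no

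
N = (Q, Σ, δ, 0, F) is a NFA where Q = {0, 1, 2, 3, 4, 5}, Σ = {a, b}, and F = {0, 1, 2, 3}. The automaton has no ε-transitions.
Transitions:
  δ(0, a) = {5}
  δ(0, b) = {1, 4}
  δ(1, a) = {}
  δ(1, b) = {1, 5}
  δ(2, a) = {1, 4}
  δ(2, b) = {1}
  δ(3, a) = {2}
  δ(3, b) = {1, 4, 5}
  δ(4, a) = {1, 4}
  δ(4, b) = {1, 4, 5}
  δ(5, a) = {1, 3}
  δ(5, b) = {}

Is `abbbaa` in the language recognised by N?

rejected

Start: {0}
read a: {5}
read b: {}
The reachable set is empty and stays empty for the remaining 4 symbols.
Reachable ∩ accepting = {} — empty.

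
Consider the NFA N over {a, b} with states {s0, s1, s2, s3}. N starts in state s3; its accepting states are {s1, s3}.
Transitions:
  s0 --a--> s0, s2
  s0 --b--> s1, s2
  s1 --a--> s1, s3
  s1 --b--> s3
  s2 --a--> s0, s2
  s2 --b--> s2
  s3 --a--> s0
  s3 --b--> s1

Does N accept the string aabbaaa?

Start: {s3}
read a: {s0}
read a: {s0, s2}
read b: {s1, s2}
read b: {s2, s3}
read a: {s0, s2}
read a: {s0, s2}
read a: {s0, s2}
Reachable ∩ accepting = {} — empty.

rejected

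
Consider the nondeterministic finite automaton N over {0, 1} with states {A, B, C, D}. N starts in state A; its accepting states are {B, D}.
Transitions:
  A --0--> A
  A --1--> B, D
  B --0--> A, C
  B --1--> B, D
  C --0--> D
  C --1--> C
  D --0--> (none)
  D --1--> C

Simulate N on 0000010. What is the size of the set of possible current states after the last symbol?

Start: {A}
read 0: {A}
read 0: {A}
read 0: {A}
read 0: {A}
read 0: {A}
read 1: {B, D}
read 0: {A, C}
Final reachable set {A, C} has 2 states.

2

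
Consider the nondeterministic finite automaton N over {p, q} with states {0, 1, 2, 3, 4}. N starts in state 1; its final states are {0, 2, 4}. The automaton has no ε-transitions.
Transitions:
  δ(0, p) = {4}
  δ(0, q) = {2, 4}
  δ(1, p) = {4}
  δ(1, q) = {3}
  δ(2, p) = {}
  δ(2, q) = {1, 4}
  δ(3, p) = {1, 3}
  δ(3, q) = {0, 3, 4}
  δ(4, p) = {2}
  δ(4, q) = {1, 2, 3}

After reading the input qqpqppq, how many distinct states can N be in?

Start: {1}
read q: {3}
read q: {0, 3, 4}
read p: {1, 2, 3, 4}
read q: {0, 1, 2, 3, 4}
read p: {1, 2, 3, 4}
read p: {1, 2, 3, 4}
read q: {0, 1, 2, 3, 4}
Final reachable set {0, 1, 2, 3, 4} has 5 states.

5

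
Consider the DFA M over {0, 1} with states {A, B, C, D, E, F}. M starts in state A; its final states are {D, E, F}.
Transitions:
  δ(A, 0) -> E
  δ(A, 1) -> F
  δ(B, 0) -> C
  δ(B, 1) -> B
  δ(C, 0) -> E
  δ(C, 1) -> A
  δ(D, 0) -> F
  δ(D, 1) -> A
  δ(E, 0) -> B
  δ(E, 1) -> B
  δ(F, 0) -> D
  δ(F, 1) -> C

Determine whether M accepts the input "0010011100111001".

rejected

A --0--> E
E --0--> B
B --1--> B
B --0--> C
C --0--> E
E --1--> B
B --1--> B
B --1--> B
B --0--> C
C --0--> E
E --1--> B
B --1--> B
B --1--> B
B --0--> C
C --0--> E
E --1--> B
End in state B, which is not an accepting state.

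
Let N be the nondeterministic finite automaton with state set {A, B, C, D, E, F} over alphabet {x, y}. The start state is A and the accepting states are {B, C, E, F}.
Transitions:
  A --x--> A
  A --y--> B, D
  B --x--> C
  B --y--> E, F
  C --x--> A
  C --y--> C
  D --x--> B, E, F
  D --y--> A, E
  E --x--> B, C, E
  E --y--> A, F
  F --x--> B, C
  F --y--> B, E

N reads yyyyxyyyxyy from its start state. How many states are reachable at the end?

6

Start: {A}
read y: {B, D}
read y: {A, E, F}
read y: {A, B, D, E, F}
read y: {A, B, D, E, F}
read x: {A, B, C, E, F}
read y: {A, B, C, D, E, F}
read y: {A, B, C, D, E, F}
read y: {A, B, C, D, E, F}
read x: {A, B, C, E, F}
read y: {A, B, C, D, E, F}
read y: {A, B, C, D, E, F}
Final reachable set {A, B, C, D, E, F} has 6 states.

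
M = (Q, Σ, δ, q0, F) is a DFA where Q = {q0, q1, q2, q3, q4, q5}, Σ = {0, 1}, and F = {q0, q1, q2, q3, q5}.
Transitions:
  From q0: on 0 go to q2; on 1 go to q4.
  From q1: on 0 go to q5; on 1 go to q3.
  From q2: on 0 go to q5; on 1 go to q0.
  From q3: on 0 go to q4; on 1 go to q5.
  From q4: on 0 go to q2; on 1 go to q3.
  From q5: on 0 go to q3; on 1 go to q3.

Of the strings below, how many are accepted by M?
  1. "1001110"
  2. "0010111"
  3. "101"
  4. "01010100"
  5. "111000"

"1001110": rejected
"0010111": accepted
"101": accepted
"01010100": accepted
"111000": accepted

4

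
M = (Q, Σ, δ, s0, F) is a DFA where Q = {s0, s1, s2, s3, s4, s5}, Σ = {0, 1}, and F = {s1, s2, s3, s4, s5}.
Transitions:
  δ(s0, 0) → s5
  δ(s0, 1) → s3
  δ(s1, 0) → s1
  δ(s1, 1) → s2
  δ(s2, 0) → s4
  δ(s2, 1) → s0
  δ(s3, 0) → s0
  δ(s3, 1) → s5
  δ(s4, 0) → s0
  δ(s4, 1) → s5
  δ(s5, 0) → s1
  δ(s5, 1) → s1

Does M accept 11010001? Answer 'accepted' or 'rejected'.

s0 --1--> s3
s3 --1--> s5
s5 --0--> s1
s1 --1--> s2
s2 --0--> s4
s4 --0--> s0
s0 --0--> s5
s5 --1--> s1
End in state s1, which is an accepting state.

accepted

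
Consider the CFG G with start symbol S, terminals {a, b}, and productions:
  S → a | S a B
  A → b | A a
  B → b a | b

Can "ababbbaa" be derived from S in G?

no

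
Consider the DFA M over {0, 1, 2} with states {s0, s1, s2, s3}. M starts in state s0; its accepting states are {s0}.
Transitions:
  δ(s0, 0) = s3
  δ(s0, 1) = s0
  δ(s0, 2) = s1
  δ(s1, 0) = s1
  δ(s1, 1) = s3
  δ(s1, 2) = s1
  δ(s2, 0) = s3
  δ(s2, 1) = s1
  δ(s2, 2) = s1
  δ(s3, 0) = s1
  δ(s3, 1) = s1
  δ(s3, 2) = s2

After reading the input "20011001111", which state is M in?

s1

s0 --2--> s1
s1 --0--> s1
s1 --0--> s1
s1 --1--> s3
s3 --1--> s1
s1 --0--> s1
s1 --0--> s1
s1 --1--> s3
s3 --1--> s1
s1 --1--> s3
s3 --1--> s1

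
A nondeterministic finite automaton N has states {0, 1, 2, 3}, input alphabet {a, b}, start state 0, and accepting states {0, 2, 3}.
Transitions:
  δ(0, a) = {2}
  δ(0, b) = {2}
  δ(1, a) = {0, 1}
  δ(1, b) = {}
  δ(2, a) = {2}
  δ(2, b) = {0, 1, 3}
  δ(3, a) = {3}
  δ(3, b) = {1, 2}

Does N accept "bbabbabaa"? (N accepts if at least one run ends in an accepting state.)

accepted

Start: {0}
read b: {2}
read b: {0, 1, 3}
read a: {0, 1, 2, 3}
read b: {0, 1, 2, 3}
read b: {0, 1, 2, 3}
read a: {0, 1, 2, 3}
read b: {0, 1, 2, 3}
read a: {0, 1, 2, 3}
read a: {0, 1, 2, 3}
Reachable ∩ accepting = {0, 2, 3} — nonempty.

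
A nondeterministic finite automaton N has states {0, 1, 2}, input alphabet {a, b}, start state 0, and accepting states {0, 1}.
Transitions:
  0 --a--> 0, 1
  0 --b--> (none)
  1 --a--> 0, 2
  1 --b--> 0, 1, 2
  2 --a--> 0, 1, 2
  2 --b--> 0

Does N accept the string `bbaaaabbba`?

rejected

Start: {0}
read b: {}
The reachable set is empty and stays empty for the remaining 9 symbols.
Reachable ∩ accepting = {} — empty.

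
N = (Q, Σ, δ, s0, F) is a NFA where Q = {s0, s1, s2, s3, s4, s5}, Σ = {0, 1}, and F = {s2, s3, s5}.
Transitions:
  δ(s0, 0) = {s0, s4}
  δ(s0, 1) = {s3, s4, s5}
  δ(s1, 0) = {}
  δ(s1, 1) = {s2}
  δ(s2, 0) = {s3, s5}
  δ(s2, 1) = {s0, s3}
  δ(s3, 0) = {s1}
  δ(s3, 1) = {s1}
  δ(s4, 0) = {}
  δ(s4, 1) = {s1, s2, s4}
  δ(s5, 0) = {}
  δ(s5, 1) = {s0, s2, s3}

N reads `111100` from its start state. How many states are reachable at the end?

Start: {s0}
read 1: {s3, s4, s5}
read 1: {s0, s1, s2, s3, s4}
read 1: {s0, s1, s2, s3, s4, s5}
read 1: {s0, s1, s2, s3, s4, s5}
read 0: {s0, s1, s3, s4, s5}
read 0: {s0, s1, s4}
Final reachable set {s0, s1, s4} has 3 states.

3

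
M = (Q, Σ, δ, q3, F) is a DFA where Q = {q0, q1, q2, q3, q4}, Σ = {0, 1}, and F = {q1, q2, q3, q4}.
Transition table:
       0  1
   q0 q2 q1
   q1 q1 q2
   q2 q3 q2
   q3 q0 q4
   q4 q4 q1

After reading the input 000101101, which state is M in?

q4

q3 --0--> q0
q0 --0--> q2
q2 --0--> q3
q3 --1--> q4
q4 --0--> q4
q4 --1--> q1
q1 --1--> q2
q2 --0--> q3
q3 --1--> q4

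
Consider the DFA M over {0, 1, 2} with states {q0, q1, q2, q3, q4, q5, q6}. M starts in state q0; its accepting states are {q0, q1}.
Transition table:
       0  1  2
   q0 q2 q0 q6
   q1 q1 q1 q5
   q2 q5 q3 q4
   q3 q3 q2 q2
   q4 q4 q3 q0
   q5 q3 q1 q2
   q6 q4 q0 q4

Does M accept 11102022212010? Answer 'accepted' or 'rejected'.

q0 --1--> q0
q0 --1--> q0
q0 --1--> q0
q0 --0--> q2
q2 --2--> q4
q4 --0--> q4
q4 --2--> q0
q0 --2--> q6
q6 --2--> q4
q4 --1--> q3
q3 --2--> q2
q2 --0--> q5
q5 --1--> q1
q1 --0--> q1
End in state q1, which is an accepting state.

accepted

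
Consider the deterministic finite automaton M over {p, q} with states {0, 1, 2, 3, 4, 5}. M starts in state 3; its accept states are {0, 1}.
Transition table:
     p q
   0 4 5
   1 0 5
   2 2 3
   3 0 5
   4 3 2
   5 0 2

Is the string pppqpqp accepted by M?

accepted

3 --p--> 0
0 --p--> 4
4 --p--> 3
3 --q--> 5
5 --p--> 0
0 --q--> 5
5 --p--> 0
End in state 0, which is an accepting state.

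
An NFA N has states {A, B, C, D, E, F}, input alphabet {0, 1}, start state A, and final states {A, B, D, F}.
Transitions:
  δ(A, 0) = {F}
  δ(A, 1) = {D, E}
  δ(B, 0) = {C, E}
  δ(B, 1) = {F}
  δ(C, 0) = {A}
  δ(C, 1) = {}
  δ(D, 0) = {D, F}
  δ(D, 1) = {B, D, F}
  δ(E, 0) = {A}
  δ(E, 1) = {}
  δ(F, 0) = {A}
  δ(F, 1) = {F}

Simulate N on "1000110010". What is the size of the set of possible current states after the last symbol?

5

Start: {A}
read 1: {D, E}
read 0: {A, D, F}
read 0: {A, D, F}
read 0: {A, D, F}
read 1: {B, D, E, F}
read 1: {B, D, F}
read 0: {A, C, D, E, F}
read 0: {A, D, F}
read 1: {B, D, E, F}
read 0: {A, C, D, E, F}
Final reachable set {A, C, D, E, F} has 5 states.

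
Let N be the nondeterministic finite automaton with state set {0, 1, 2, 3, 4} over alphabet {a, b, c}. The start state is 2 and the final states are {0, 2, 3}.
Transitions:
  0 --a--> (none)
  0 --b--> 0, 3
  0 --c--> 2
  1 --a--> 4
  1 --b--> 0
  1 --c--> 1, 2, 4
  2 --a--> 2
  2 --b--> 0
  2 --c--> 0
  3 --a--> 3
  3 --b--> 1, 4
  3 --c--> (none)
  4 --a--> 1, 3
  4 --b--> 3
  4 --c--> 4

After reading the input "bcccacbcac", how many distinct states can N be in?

1

Start: {2}
read b: {0}
read c: {2}
read c: {0}
read c: {2}
read a: {2}
read c: {0}
read b: {0, 3}
read c: {2}
read a: {2}
read c: {0}
Final reachable set {0} has 1 state.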